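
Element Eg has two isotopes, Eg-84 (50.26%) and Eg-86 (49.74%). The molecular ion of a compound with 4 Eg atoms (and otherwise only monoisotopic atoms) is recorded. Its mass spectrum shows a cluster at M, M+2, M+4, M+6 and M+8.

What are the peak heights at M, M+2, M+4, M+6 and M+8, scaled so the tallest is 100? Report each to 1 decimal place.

17.0 : 67.4 : 100.0 : 66.0 : 16.3

The 4 Eg atoms are independent, so intensities follow the terms of (0.5026 + 0.4974)^4.
P(M) = 0.5026^4 = 0.063810
P(M+2) = 4 × 0.5026^3 × 0.4974^1 = 0.252600
P(M+4) = 6 × 0.5026^2 × 0.4974^2 = 0.374980
P(M+6) = 4 × 0.5026^1 × 0.4974^3 = 0.247400
P(M+8) = 0.4974^4 = 0.061210
The M+4 peak is largest (0.374980); scaling to 100 gives 17.0 : 67.4 : 100.0 : 66.0 : 16.3.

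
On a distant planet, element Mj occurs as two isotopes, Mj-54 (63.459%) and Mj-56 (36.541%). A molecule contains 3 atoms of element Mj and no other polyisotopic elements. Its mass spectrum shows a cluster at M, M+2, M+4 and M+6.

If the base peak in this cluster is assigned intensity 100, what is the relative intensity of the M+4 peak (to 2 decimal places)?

Binomial terms of (0.63459 + 0.36541)^3: M 0.2556, M+2 0.4415, M+4 0.2542, M+6 0.0488 → M+2 is the base peak.
P(M+2) = C(3,1) × 0.63459^2 × 0.36541^1 = 3 × 0.40270447 × 0.36541 = 0.441457 (base)
P(M+4) = C(3,2) × 0.63459^1 × 0.36541^2 = 3 × 0.63459 × 0.13352447 = 0.254200
Relative intensity = 0.254200 / 0.441457 × 100 = 57.58

57.58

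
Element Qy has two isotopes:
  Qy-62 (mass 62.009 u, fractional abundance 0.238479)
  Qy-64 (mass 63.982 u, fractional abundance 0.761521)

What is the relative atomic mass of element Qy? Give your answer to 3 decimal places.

63.511 u

Ar = Σ fᵢ·mᵢ = 0.238479 × 62.009 + 0.761521 × 63.982
= 14.7878 + 48.7236 = 63.5114 u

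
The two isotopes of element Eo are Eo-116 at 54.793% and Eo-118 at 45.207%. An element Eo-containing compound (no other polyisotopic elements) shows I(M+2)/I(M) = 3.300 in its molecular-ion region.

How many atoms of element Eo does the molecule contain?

With n Eo atoms, P(M+2)/P(M) = C(n,1)·p^(n−1)q / p^n = n·q/p = n · 0.45207/0.54793.
n = 3.300 × 0.54793/0.45207 = 4.00 ≈ 4

4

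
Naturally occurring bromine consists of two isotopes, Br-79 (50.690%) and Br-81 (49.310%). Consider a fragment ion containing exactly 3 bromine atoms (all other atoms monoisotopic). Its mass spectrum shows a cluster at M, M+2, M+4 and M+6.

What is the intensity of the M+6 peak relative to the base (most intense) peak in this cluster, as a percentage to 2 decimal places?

31.54%

Binomial terms of (0.50690 + 0.49310)^3: M 0.1302, M+2 0.3801, M+4 0.3698, M+6 0.1199 → M+2 is the base peak.
P(M+2) = C(3,1) × 0.50690^2 × 0.49310^1 = 3 × 0.25694761 × 0.4931 = 0.380103 (base)
P(M+6) = C(3,3) × 0.50690^0 × 0.49310^3 = 1 × 1.0000 × 0.11989609 = 0.119896
Relative intensity = 0.119896 / 0.380103 × 100 = 31.54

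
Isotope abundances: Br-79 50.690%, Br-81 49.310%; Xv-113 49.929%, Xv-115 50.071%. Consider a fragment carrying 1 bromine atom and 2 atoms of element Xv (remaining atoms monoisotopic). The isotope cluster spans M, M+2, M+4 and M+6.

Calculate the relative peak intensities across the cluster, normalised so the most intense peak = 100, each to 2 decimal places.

Bromine pattern (n=1): 0.5069 : 0.4931
Element Xv pattern (n=2): 0.2492905 : 0.49999899 : 0.2507105
Convolve the two distributions (both contribute in 2-u steps):
  M: 0.5069×0.2492905 = 0.126365
  M+2: 0.5069×0.49999899 + 0.4931×0.2492905 = 0.376375
  M+4: 0.5069×0.2507105 + 0.4931×0.49999899 = 0.373635
  M+6: 0.4931×0.2507105 = 0.123625
Scale to base peak (0.376375) = 100: 33.57 : 100.00 : 99.27 : 32.85

33.57 : 100.00 : 99.27 : 32.85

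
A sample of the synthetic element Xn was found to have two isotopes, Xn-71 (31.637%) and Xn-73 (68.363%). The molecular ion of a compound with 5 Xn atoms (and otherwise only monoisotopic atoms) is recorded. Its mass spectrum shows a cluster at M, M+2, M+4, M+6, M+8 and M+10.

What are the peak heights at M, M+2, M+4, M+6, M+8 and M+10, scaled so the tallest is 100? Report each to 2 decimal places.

Expanding (0.31637 + 0.68363)^5:
P(M) = 0.31637^5 = 0.003169
P(M+2) = 5 × 0.31637^4 × 0.68363^1 = 0.034243
P(M+4) = 10 × 0.31637^3 × 0.68363^2 = 0.147989
P(M+6) = 10 × 0.31637^2 × 0.68363^3 = 0.319782
P(M+8) = 5 × 0.31637^1 × 0.68363^4 = 0.345501
P(M+10) = 0.68363^5 = 0.149316
The M+8 peak is largest (0.345501); scaling to 100 gives 0.92 : 9.91 : 42.83 : 92.56 : 100.00 : 43.22.

0.92 : 9.91 : 42.83 : 92.56 : 100.00 : 43.22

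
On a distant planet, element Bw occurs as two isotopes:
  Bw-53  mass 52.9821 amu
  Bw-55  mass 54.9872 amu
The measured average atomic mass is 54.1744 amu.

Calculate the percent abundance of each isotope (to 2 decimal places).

Bw-53: 40.54%, Bw-55: 59.46%

Writing the weighted mean with unknown fraction x of Bw-53:
52.9821·x + 54.9872·(1 − x) = 54.1744
(52.9821 − 54.9872)·x = 54.1744 − 54.9872
x = -0.8128 / -2.0051 = 0.40537 → 40.54% Bw-53, 59.46% Bw-55.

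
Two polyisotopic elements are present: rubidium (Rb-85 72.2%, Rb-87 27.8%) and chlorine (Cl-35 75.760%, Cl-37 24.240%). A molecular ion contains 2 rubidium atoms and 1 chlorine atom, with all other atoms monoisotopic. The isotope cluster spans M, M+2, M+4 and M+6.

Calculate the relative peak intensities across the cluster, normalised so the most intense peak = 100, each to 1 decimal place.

91.7 : 100.0 : 36.2 : 4.4

Rubidium pattern (n=2): 0.521284 : 0.401432 : 0.077284
Chlorine pattern (n=1): 0.7576 : 0.2424
Convolve the two distributions (both contribute in 2-u steps):
  M: 0.521284×0.7576 = 0.394925
  M+2: 0.521284×0.2424 + 0.401432×0.7576 = 0.430484
  M+4: 0.401432×0.2424 + 0.077284×0.7576 = 0.155857
  M+6: 0.077284×0.2424 = 0.018734
Scale to base peak (0.430484) = 100: 91.7 : 100.0 : 36.2 : 4.4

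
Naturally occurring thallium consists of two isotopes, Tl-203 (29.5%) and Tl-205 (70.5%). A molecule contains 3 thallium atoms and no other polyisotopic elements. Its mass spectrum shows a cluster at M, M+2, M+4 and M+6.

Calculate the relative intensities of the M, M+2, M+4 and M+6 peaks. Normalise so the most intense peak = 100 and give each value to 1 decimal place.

5.8 : 41.8 : 100.0 : 79.7

Expanding (0.295 + 0.705)^3:
P(M) = 0.295^3 = 0.025672
P(M+2) = 3 × 0.295^2 × 0.705^1 = 0.184058
P(M+4) = 3 × 0.295^1 × 0.705^2 = 0.439867
P(M+6) = 0.705^3 = 0.350403
The M+4 peak is largest (0.439867); scaling to 100 gives 5.8 : 41.8 : 100.0 : 79.7.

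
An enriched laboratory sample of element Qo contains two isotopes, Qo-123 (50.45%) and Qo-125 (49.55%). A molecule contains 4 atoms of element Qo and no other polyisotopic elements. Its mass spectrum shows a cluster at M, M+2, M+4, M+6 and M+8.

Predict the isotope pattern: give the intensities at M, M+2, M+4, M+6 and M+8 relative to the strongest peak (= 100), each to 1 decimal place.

17.3 : 67.9 : 100.0 : 65.5 : 16.1

Expanding (0.5045 + 0.4955)^4:
P(M) = 0.5045^4 = 0.064781
P(M+2) = 4 × 0.5045^3 × 0.4955^1 = 0.254500
P(M+4) = 6 × 0.5045^2 × 0.4955^2 = 0.374939
P(M+6) = 4 × 0.5045^1 × 0.4955^3 = 0.245500
P(M+8) = 0.4955^4 = 0.060280
The M+4 peak is largest (0.374939); scaling to 100 gives 17.3 : 67.9 : 100.0 : 65.5 : 16.1.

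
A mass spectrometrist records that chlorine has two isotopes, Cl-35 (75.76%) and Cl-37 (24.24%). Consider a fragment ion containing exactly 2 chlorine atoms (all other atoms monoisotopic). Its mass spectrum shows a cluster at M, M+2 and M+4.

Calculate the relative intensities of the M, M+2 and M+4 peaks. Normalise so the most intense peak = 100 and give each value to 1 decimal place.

100.0 : 64.0 : 10.2

The 2 Cl atoms are independent, so intensities follow the terms of (0.7576 + 0.2424)^2.
P(M) = 0.7576^2 = 0.573958
P(M+2) = 2 × 0.7576^1 × 0.2424^1 = 0.367284
P(M+4) = 0.2424^2 = 0.058758
The M peak is largest (0.573958); scaling to 100 gives 100.0 : 64.0 : 10.2.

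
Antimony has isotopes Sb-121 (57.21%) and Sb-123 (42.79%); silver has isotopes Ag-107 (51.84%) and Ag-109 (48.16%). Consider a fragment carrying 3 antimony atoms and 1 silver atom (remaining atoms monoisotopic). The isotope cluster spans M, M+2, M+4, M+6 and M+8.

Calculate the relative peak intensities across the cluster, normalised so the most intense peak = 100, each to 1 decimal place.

Antimony pattern (n=3): 0.18724742 : 0.42015297 : 0.3142518 : 0.07834781
Silver pattern (n=1): 0.5184 : 0.4816
Convolve the two distributions (both contribute in 2-u steps):
  M: 0.18724742×0.5184 = 0.097069
  M+2: 0.18724742×0.4816 + 0.42015297×0.5184 = 0.307986
  M+4: 0.42015297×0.4816 + 0.3142518×0.5184 = 0.365254
  M+6: 0.3142518×0.4816 + 0.07834781×0.5184 = 0.191959
  M+8: 0.07834781×0.4816 = 0.037732
Scale to base peak (0.365254) = 100: 26.6 : 84.3 : 100.0 : 52.6 : 10.3

26.6 : 84.3 : 100.0 : 52.6 : 10.3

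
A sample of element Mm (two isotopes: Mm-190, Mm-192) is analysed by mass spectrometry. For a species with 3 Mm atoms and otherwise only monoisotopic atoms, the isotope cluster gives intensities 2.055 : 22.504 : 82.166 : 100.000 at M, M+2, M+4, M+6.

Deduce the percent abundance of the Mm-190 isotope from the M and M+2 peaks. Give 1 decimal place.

If p is the fraction of Mm that is Mm-190, then I(M+2)/I(M) = [C(3,1)·p^2·(1−p)] / p^3 = 3·(1−p)/p = 22.504/2.055 = 10.9509
(1−p)/p = 10.9509/3 = 3.6503  ⇒  p = 1/(1 + 3.6503) = 0.2150
Mm-190: 21.5%, Mm-192: 78.5%.

21.5%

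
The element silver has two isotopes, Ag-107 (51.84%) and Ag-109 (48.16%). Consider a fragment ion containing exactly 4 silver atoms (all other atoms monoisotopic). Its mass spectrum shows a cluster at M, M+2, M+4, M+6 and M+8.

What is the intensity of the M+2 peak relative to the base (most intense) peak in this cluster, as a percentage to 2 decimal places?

Term probabilities: M 0.0722, M+2 0.2684, M+4 0.3740, M+6 0.2316, M+8 0.0538. Base peak = M+4.
P(M+4) = C(4,2) × 0.5184^2 × 0.4816^2 = 6 × 0.26873856 × 0.23193856 = 0.373985 (base)
P(M+2) = C(4,1) × 0.5184^3 × 0.4816^1 = 4 × 0.13931407 × 0.4816 = 0.268375
Relative intensity = 0.268375 / 0.373985 × 100 = 71.76

71.76%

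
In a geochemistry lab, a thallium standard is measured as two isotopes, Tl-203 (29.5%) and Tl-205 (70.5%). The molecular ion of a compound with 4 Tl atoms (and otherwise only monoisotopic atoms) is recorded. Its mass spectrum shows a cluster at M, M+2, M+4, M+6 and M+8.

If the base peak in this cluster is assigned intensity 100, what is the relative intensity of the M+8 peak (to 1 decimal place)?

59.7

Binomial terms of (0.295 + 0.705)^4: M 0.0076, M+2 0.0724, M+4 0.2595, M+6 0.4135, M+8 0.2470 → M+6 is the base peak.
P(M+6) = C(4,3) × 0.295^1 × 0.705^3 = 4 × 0.2950 × 0.35040263 = 0.413475 (base)
P(M+8) = C(4,4) × 0.295^0 × 0.705^4 = 1 × 1.0000 × 0.24703385 = 0.247034
Relative intensity = 0.247034 / 0.413475 × 100 = 59.7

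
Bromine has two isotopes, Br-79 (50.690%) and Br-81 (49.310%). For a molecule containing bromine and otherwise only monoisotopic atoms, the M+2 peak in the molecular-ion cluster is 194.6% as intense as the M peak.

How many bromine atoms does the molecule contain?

For n independent Br atoms, I(M+2)/I(M) = n · (abundance Br-81) / (abundance Br-79) = n · 0.49310/0.50690.
n = 1.946 × 0.50690/0.49310 = 2.00 ≈ 2

2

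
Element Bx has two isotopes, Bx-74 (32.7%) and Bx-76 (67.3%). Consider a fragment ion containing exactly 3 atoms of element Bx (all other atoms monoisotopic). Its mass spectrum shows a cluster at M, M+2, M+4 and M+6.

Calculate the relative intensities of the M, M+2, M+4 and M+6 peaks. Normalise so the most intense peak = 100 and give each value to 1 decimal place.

Each Bx atom is independently Bx-74 (p = 0.327) or Bx-76 (q = 0.673); the cluster is the binomial expansion (p + q)^3.
P(M) = 0.327^3 = 0.034966
P(M+2) = 3 × 0.327^2 × 0.673^1 = 0.215890
P(M+4) = 3 × 0.327^1 × 0.673^2 = 0.444323
P(M+6) = 0.673^3 = 0.304821
The M+4 peak is largest (0.444323); scaling to 100 gives 7.9 : 48.6 : 100.0 : 68.6.

7.9 : 48.6 : 100.0 : 68.6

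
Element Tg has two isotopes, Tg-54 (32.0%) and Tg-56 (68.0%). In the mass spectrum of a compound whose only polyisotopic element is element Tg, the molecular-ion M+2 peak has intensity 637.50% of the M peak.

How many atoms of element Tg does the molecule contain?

3

For n independent Tg atoms, I(M+2)/I(M) = n · (abundance Tg-56) / (abundance Tg-54) = n · 0.680/0.320.
n = 6.3750 × 0.320/0.680 = 3.00 ≈ 3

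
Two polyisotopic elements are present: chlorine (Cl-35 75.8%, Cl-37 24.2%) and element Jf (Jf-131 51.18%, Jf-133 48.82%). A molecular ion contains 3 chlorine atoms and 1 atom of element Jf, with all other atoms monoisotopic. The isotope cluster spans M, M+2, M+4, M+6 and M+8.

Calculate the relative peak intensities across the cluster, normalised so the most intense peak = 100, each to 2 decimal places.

52.31 : 100.00 : 63.79 : 16.96 : 1.62

Chlorine pattern (n=3): 0.43551951 : 0.41713346 : 0.13317454 : 0.01417249
Element Jf pattern (n=1): 0.5118 : 0.4882
Convolve the two distributions (both contribute in 2-u steps):
  M: 0.43551951×0.5118 = 0.222899
  M+2: 0.43551951×0.4882 + 0.41713346×0.5118 = 0.426110
  M+4: 0.41713346×0.4882 + 0.13317454×0.5118 = 0.271803
  M+6: 0.13317454×0.4882 + 0.01417249×0.5118 = 0.072269
  M+8: 0.01417249×0.4882 = 0.006919
Scale to base peak (0.426110) = 100: 52.31 : 100.00 : 63.79 : 16.96 : 1.62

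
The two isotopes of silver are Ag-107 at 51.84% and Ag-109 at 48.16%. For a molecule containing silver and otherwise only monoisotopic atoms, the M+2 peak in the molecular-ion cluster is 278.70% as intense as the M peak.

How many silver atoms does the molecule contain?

The M+2/M ratio from n Ag atoms is n · q/p = n · 0.4816/0.5184.
n = 2.7870 × 0.5184/0.4816 = 3.00 ≈ 3

3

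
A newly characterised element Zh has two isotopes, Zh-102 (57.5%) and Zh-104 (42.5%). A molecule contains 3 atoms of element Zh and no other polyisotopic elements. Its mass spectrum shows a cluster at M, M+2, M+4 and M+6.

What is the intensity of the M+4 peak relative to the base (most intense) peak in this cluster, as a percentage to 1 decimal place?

73.9%

Term probabilities: M 0.1901, M+2 0.4215, M+4 0.3116, M+6 0.0768. Base peak = M+2.
P(M+2) = C(3,1) × 0.575^2 × 0.425^1 = 3 × 0.330625 × 0.4250 = 0.421547 (base)
P(M+4) = C(3,2) × 0.575^1 × 0.425^2 = 3 × 0.5750 × 0.180625 = 0.311578
Relative intensity = 0.311578 / 0.421547 × 100 = 73.9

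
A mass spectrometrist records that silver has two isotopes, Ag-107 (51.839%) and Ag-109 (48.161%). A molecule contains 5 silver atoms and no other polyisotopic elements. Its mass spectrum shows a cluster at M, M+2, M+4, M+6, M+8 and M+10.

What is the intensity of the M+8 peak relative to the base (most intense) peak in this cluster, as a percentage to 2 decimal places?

43.16%

Binomial terms of (0.51839 + 0.48161)^5: M 0.0374, M+2 0.1739, M+4 0.3231, M+6 0.3002, M+8 0.1394, M+10 0.0259 → M+4 is the base peak.
P(M+4) = C(5,2) × 0.51839^3 × 0.48161^2 = 10 × 0.13930601 × 0.23194819 = 0.323118 (base)
P(M+8) = C(5,4) × 0.51839^1 × 0.48161^4 = 5 × 0.51839 × 0.05379996 = 0.139447
Relative intensity = 0.139447 / 0.323118 × 100 = 43.16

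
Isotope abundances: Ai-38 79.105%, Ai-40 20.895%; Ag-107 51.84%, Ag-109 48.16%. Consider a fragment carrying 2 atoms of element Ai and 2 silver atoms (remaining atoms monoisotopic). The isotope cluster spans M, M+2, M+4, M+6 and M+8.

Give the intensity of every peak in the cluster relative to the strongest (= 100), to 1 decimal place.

41.9 : 100.0 : 80.2 : 24.5 : 2.5

Element Ai pattern (n=2): 0.6257601 : 0.33057979 : 0.0436601
Silver pattern (n=2): 0.26873856 : 0.49932288 : 0.23193856
Convolve the two distributions (both contribute in 2-u steps):
  M: 0.6257601×0.26873856 = 0.168166
  M+2: 0.6257601×0.49932288 + 0.33057979×0.26873856 = 0.401296
  M+4: 0.6257601×0.23193856 + 0.33057979×0.49932288 + 0.0436601×0.26873856 = 0.321937
  M+6: 0.33057979×0.23193856 + 0.0436601×0.49932288 = 0.098475
  M+8: 0.0436601×0.23193856 = 0.010126
Scale to base peak (0.401296) = 100: 41.9 : 100.0 : 80.2 : 24.5 : 2.5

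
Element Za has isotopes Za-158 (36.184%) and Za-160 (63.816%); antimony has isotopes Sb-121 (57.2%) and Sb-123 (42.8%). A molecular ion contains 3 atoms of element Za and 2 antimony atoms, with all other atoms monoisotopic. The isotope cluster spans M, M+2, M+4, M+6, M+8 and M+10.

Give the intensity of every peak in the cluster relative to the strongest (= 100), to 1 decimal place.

4.5 : 30.3 : 79.5 : 100.0 : 59.9 : 13.7

Element Za pattern (n=3): 0.04737505 : 0.25065939 : 0.44207605 : 0.2598895
Antimony pattern (n=2): 0.327184 : 0.489632 : 0.183184
Convolve the two distributions (both contribute in 2-u steps):
  M: 0.04737505×0.327184 = 0.015500
  M+2: 0.04737505×0.489632 + 0.25065939×0.327184 = 0.105208
  M+4: 0.04737505×0.183184 + 0.25065939×0.489632 + 0.44207605×0.327184 = 0.276049
  M+6: 0.25065939×0.183184 + 0.44207605×0.489632 + 0.2598895×0.327184 = 0.347403
  M+8: 0.44207605×0.183184 + 0.2598895×0.489632 = 0.208231
  M+10: 0.2598895×0.183184 = 0.047608
Scale to base peak (0.347403) = 100: 4.5 : 30.3 : 79.5 : 100.0 : 59.9 : 13.7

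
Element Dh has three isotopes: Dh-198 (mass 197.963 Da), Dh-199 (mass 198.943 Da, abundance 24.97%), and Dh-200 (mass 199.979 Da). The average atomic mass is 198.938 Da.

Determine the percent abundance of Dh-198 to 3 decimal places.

38.805%

Let x and y be the fractions of Dh-198 and Dh-200. Then x + y = 1 − 0.2497 = 0.7503 and 197.963x + 199.979y = 198.938 − 0.2497×198.943 = 149.2619329.
Substituting: 197.963x + 199.979(0.7503 − x) = 149.2619329
(197.963 − 199.979)x = -0.7823108  ⇒  x = 0.38805, y = 0.36225
Dh-198: 38.805%, Dh-200: 36.225%.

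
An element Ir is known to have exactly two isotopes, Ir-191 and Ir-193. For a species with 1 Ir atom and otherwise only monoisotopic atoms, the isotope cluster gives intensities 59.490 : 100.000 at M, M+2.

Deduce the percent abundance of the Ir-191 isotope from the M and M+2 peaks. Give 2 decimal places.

If p is the fraction of Ir that is Ir-191, then I(M+2)/I(M) = [C(1,1)·p^0·(1−p)] / p^1 = 1·(1−p)/p = 100.000/59.490 = 1.6810
(1−p)/p = 1.6810/1 = 1.6810  ⇒  p = 1/(1 + 1.6810) = 0.3730
Ir-191: 37.30%, Ir-193: 62.70%.

37.30%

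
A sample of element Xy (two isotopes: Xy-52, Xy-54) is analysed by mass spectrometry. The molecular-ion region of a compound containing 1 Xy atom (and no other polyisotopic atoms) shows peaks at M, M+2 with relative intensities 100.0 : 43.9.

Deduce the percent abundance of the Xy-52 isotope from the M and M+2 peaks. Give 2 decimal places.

Let p = fractional abundance of Xy-52. I(M+2)/I(M) = [C(1,1)·p^0·(1−p)] / p^1 = 1·(1−p)/p = 43.9/100.0 = 0.4390
(1−p)/p = 0.4390/1 = 0.4390  ⇒  p = 1/(1 + 0.4390) = 0.6949
Xy-52: 69.49%, Xy-54: 30.51%.

69.49%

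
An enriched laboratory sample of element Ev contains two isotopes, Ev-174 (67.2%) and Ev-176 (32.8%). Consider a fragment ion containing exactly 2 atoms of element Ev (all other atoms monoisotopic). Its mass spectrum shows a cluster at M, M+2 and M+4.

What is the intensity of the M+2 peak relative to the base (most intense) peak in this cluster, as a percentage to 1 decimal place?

(0.672 + 0.328)^2 gives M 0.4516, M+2 0.4408, M+4 0.1076; the largest is M.
P(M) = C(2,0) × 0.672^2 × 0.328^0 = 1 × 0.451584 × 1.0000 = 0.451584 (base)
P(M+2) = C(2,1) × 0.672^1 × 0.328^1 = 2 × 0.6720 × 0.3280 = 0.440832
Relative intensity = 0.440832 / 0.451584 × 100 = 97.6

97.6%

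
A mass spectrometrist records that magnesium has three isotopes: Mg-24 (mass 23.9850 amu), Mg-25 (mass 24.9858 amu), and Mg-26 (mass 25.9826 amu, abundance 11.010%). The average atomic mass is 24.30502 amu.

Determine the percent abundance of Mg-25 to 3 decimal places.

Let x and y be the fractions of Mg-24 and Mg-25. Then x + y = 1 − 0.11010 = 0.88990 and 23.9850x + 24.9858y = 24.30502 − 0.11010×25.9826 = 21.44433574.
Substituting: 23.9850x + 24.9858(0.88990 − x) = 21.44433574
(23.9850 − 24.9858)x = -0.79052768  ⇒  x = 0.78990, y = 0.10000
Mg-24: 78.990%, Mg-25: 10.000%.

10.000%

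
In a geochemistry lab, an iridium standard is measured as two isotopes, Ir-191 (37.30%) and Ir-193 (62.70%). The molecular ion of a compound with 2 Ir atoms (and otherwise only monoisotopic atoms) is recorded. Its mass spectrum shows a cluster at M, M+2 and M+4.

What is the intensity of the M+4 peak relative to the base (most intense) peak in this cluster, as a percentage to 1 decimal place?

84.0%

Binomial terms of (0.3730 + 0.6270)^2: M 0.1391, M+2 0.4677, M+4 0.3931 → M+2 is the base peak.
P(M+2) = C(2,1) × 0.3730^1 × 0.6270^1 = 2 × 0.3730 × 0.6270 = 0.467742 (base)
P(M+4) = C(2,2) × 0.3730^0 × 0.6270^2 = 1 × 1.0000 × 0.393129 = 0.393129
Relative intensity = 0.393129 / 0.467742 × 100 = 84.0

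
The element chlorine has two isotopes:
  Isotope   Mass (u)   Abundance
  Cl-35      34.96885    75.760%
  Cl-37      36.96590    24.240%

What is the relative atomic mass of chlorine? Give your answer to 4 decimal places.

Weight each isotope mass by its fractional abundance: 0.75760 × 34.96885 + 0.24240 × 36.96590
= 26.492401 + 8.960534 = 35.452935 u

35.4529 u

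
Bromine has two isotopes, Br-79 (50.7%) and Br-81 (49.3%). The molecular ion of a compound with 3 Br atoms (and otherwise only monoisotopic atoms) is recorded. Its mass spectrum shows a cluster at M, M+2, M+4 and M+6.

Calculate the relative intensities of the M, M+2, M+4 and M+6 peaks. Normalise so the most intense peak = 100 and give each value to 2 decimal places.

34.28 : 100.00 : 97.24 : 31.52

Each Br atom is independently Br-79 (p = 0.507) or Br-81 (q = 0.493); the cluster is the binomial expansion (p + q)^3.
P(M) = 0.507^3 = 0.130324
P(M+2) = 3 × 0.507^2 × 0.493^1 = 0.380175
P(M+4) = 3 × 0.507^1 × 0.493^2 = 0.369678
P(M+6) = 0.493^3 = 0.119823
The M+2 peak is largest (0.380175); scaling to 100 gives 34.28 : 100.00 : 97.24 : 31.52.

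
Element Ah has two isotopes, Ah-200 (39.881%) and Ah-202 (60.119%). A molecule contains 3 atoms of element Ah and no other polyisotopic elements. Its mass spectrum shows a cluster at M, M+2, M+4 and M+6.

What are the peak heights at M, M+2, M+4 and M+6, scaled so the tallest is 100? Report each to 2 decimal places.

The 3 Ah atoms are independent, so intensities follow the terms of (0.39881 + 0.60119)^3.
P(M) = 0.39881^3 = 0.063430
P(M+2) = 3 × 0.39881^2 × 0.60119^1 = 0.286857
P(M+4) = 3 × 0.39881^1 × 0.60119^2 = 0.432425
P(M+6) = 0.60119^3 = 0.217288
The M+4 peak is largest (0.432425); scaling to 100 gives 14.67 : 66.34 : 100.00 : 50.25.

14.67 : 66.34 : 100.00 : 50.25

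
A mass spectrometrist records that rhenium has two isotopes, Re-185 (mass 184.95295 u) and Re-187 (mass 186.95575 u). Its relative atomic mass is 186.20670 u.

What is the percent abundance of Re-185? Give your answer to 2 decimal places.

37.40%

Writing the weighted mean with unknown fraction x of Re-185:
184.95295·x + 186.95575·(1 − x) = 186.20670
(184.95295 − 186.95575)·x = 186.20670 − 186.95575
x = -0.74905 / -2.00280 = 0.37400 → 37.40% Re-185, 62.60% Re-187.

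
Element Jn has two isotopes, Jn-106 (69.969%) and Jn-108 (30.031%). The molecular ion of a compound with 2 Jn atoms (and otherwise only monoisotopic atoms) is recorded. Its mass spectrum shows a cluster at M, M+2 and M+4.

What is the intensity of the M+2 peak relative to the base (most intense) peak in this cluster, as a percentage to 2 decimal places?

85.84%

Binomial terms of (0.69969 + 0.30031)^2: M 0.4896, M+2 0.4202, M+4 0.0902 → M is the base peak.
P(M) = C(2,0) × 0.69969^2 × 0.30031^0 = 1 × 0.4895661 × 1.0000 = 0.489566 (base)
P(M+2) = C(2,1) × 0.69969^1 × 0.30031^1 = 2 × 0.69969 × 0.30031 = 0.420248
Relative intensity = 0.420248 / 0.489566 × 100 = 85.84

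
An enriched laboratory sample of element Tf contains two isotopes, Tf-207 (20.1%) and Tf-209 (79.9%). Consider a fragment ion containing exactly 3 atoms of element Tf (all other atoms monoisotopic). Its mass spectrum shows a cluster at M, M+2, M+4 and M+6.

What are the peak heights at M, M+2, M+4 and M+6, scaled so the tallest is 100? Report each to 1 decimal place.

1.6 : 19.0 : 75.5 : 100.0

Expanding (0.201 + 0.799)^3:
P(M) = 0.201^3 = 0.008121
P(M+2) = 3 × 0.201^2 × 0.799^1 = 0.096841
P(M+4) = 3 × 0.201^1 × 0.799^2 = 0.384956
P(M+6) = 0.799^3 = 0.510082
The M+6 peak is largest (0.510082); scaling to 100 gives 1.6 : 19.0 : 75.5 : 100.0.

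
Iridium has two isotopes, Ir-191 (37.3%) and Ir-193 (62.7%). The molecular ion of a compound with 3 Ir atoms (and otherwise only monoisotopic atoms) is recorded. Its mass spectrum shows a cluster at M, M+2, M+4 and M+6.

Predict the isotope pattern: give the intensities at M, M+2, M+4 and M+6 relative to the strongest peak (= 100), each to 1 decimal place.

11.8 : 59.5 : 100.0 : 56.0

Expanding (0.373 + 0.627)^3:
P(M) = 0.373^3 = 0.051895
P(M+2) = 3 × 0.373^2 × 0.627^1 = 0.261702
P(M+4) = 3 × 0.373^1 × 0.627^2 = 0.439911
P(M+6) = 0.627^3 = 0.246492
The M+4 peak is largest (0.439911); scaling to 100 gives 11.8 : 59.5 : 100.0 : 56.0.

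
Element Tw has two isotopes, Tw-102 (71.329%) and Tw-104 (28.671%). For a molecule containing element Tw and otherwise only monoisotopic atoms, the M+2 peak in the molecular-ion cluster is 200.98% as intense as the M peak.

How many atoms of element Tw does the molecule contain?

5

With n Tw atoms, P(M+2)/P(M) = C(n,1)·p^(n−1)q / p^n = n·q/p = n · 0.28671/0.71329.
n = 2.0098 × 0.71329/0.28671 = 5.00 ≈ 5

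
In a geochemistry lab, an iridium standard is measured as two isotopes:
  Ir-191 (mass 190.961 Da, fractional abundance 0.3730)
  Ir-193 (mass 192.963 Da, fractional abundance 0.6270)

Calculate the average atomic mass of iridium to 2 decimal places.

192.22 Da

Ar = Σ fᵢ·mᵢ = 0.3730 × 190.961 + 0.6270 × 192.963
= 71.2285 + 120.9878 = 192.2163 Da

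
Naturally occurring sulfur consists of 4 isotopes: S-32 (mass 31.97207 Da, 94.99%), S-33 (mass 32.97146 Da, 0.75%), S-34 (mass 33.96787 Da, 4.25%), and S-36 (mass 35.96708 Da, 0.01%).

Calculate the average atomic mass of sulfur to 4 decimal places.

32.0648 Da

Weight each isotope mass by its fractional abundance: 0.9499 × 31.97207 + 0.0075 × 32.97146 + 0.0425 × 33.96787 + 0.0001 × 35.96708
= 30.370269 + 0.247286 + 1.443634 + 0.003597 = 32.064786 Da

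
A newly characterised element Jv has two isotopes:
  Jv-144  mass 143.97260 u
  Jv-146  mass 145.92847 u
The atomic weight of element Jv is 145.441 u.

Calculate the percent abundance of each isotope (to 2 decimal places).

Jv-144: 24.92%, Jv-146: 75.08%

Writing the weighted mean with unknown fraction x of Jv-144:
143.97260·x + 145.92847·(1 − x) = 145.441
(143.97260 − 145.92847)·x = 145.441 − 145.92847
x = -0.48747 / -1.95587 = 0.24923 → 24.92% Jv-144, 75.08% Jv-146.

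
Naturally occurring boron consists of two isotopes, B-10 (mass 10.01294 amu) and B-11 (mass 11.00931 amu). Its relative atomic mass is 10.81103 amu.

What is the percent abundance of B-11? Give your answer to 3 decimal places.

With x = fraction of B-10 (so B-11 is 1 − x):
10.01294·x + 11.00931·(1 − x) = 10.81103
(10.01294 − 11.00931)·x = 10.81103 − 11.00931
x = -0.19828 / -0.99637 = 0.19900 → 19.900% B-10, 80.100% B-11.

80.100%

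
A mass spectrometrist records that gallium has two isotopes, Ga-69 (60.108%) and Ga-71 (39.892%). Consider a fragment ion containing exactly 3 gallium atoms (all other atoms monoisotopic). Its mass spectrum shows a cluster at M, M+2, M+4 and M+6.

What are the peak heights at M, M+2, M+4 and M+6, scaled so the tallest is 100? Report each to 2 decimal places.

The 3 Ga atoms are independent, so intensities follow the terms of (0.60108 + 0.39892)^3.
P(M) = 0.60108^3 = 0.217169
P(M+2) = 3 × 0.60108^2 × 0.39892^1 = 0.432386
P(M+4) = 3 × 0.60108^1 × 0.39892^2 = 0.286963
P(M+6) = 0.39892^3 = 0.063483
The M+2 peak is largest (0.432386); scaling to 100 gives 50.23 : 100.00 : 66.37 : 14.68.

50.23 : 100.00 : 66.37 : 14.68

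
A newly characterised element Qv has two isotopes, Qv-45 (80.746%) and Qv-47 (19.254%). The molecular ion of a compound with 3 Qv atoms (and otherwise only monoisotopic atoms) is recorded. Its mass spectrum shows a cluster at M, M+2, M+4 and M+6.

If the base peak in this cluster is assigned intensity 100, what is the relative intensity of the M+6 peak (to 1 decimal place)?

Binomial terms of (0.80746 + 0.19254)^3: M 0.5265, M+2 0.3766, M+4 0.0898, M+6 0.0071 → M is the base peak.
P(M) = C(3,0) × 0.80746^3 × 0.19254^0 = 1 × 0.52645718 × 1.0000 = 0.526457 (base)
P(M+6) = C(3,3) × 0.80746^0 × 0.19254^3 = 1 × 1.0000 × 0.00713778 = 0.007138
Relative intensity = 0.007138 / 0.526457 × 100 = 1.4

1.4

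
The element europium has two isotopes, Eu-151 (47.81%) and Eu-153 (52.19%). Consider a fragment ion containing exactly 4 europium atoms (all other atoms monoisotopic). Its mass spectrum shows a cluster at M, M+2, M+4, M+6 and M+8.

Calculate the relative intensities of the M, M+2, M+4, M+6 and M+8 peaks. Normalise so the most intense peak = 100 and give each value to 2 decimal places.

Each Eu atom is independently Eu-151 (p = 0.4781) or Eu-153 (q = 0.5219); the cluster is the binomial expansion (p + q)^4.
P(M) = 0.4781^4 = 0.052249
P(M+2) = 4 × 0.4781^3 × 0.5219^1 = 0.228141
P(M+4) = 6 × 0.4781^2 × 0.5219^2 = 0.373563
P(M+6) = 4 × 0.4781^1 × 0.5219^3 = 0.271857
P(M+8) = 0.5219^4 = 0.074191
The M+4 peak is largest (0.373563); scaling to 100 gives 13.99 : 61.07 : 100.00 : 72.77 : 19.86.

13.99 : 61.07 : 100.00 : 72.77 : 19.86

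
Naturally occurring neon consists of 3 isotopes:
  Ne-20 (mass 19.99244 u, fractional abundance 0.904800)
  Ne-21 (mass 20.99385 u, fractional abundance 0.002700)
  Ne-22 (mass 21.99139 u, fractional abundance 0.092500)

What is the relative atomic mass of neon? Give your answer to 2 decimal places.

The abundance-weighted mean is 0.904800 × 19.99244 + 0.002700 × 20.99385 + 0.092500 × 21.99139
= 18.089160 + 0.056683 + 2.034204 = 20.180047 u

20.18 u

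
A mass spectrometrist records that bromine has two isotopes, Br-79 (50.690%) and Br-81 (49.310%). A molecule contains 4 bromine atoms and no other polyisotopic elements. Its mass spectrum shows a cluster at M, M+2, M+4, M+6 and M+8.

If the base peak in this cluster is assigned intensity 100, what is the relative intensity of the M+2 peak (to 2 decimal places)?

68.53

(0.50690 + 0.49310)^4 gives M 0.0660, M+2 0.2569, M+4 0.3749, M+6 0.2431, M+8 0.0591; the largest is M+4.
P(M+4) = C(4,2) × 0.50690^2 × 0.49310^2 = 6 × 0.25694761 × 0.24314761 = 0.374857 (base)
P(M+2) = C(4,1) × 0.50690^3 × 0.49310^1 = 4 × 0.13024674 × 0.4931 = 0.256899
Relative intensity = 0.256899 / 0.374857 × 100 = 68.53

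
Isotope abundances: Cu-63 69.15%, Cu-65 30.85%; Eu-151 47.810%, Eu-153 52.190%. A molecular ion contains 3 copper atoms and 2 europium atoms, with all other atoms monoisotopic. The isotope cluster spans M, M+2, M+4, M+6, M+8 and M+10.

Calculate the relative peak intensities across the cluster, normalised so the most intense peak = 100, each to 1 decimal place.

Copper pattern (n=3): 0.33065611 : 0.44254842 : 0.19743483 : 0.02936064
Europium pattern (n=2): 0.22857961 : 0.49904078 : 0.27237961
Convolve the two distributions (both contribute in 2-u steps):
  M: 0.33065611×0.22857961 = 0.075581
  M+2: 0.33065611×0.49904078 + 0.44254842×0.22857961 = 0.266168
  M+4: 0.33065611×0.27237961 + 0.44254842×0.49904078 + 0.19743483×0.22857961 = 0.356043
  M+6: 0.44254842×0.27237961 + 0.19743483×0.49904078 + 0.02936064×0.22857961 = 0.225780
  M+8: 0.19743483×0.27237961 + 0.02936064×0.49904078 = 0.068429
  M+10: 0.02936064×0.27237961 = 0.007997
Scale to base peak (0.356043) = 100: 21.2 : 74.8 : 100.0 : 63.4 : 19.2 : 2.2

21.2 : 74.8 : 100.0 : 63.4 : 19.2 : 2.2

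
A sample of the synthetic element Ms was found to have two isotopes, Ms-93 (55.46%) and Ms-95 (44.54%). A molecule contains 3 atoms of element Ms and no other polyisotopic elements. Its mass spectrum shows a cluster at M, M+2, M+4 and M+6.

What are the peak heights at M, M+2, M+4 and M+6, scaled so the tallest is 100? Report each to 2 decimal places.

Each Ms atom is independently Ms-93 (p = 0.5546) or Ms-95 (q = 0.4454); the cluster is the binomial expansion (p + q)^3.
P(M) = 0.5546^3 = 0.170585
P(M+2) = 3 × 0.5546^2 × 0.4454^1 = 0.410990
P(M+4) = 3 × 0.5546^1 × 0.4454^2 = 0.330067
P(M+6) = 0.4454^3 = 0.088359
The M+2 peak is largest (0.410990); scaling to 100 gives 41.51 : 100.00 : 80.31 : 21.50.

41.51 : 100.00 : 80.31 : 21.50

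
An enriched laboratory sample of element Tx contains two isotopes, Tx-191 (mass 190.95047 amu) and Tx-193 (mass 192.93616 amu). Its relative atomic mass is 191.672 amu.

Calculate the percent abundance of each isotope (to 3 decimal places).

Tx-191: 63.664%, Tx-193: 36.336%

Writing the weighted mean with unknown fraction x of Tx-191:
190.95047·x + 192.93616·(1 − x) = 191.672
(190.95047 − 192.93616)·x = 191.672 − 192.93616
x = -1.26416 / -1.98569 = 0.63664 → 63.664% Tx-191, 36.336% Tx-193.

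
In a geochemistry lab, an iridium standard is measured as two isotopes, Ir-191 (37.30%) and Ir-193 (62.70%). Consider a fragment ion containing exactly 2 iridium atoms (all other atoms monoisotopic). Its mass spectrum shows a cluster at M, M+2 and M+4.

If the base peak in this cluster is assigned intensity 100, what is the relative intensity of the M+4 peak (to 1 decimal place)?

84.0

(0.3730 + 0.6270)^2 gives M 0.1391, M+2 0.4677, M+4 0.3931; the largest is M+2.
P(M+2) = C(2,1) × 0.3730^1 × 0.6270^1 = 2 × 0.3730 × 0.6270 = 0.467742 (base)
P(M+4) = C(2,2) × 0.3730^0 × 0.6270^2 = 1 × 1.0000 × 0.393129 = 0.393129
Relative intensity = 0.393129 / 0.467742 × 100 = 84.0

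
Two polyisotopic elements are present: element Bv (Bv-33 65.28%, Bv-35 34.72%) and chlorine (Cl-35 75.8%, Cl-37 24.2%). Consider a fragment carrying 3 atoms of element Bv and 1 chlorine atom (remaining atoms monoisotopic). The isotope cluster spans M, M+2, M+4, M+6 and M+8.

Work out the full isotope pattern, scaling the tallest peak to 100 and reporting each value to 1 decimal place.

52.2 : 100.0 : 70.9 : 22.0 : 2.5

Element Bv pattern (n=3): 0.27818931 : 0.44387559 : 0.23608089 : 0.04185421
Chlorine pattern (n=1): 0.7580 : 0.2420
Convolve the two distributions (both contribute in 2-u steps):
  M: 0.27818931×0.7580 = 0.210867
  M+2: 0.27818931×0.2420 + 0.44387559×0.7580 = 0.403780
  M+4: 0.44387559×0.2420 + 0.23608089×0.7580 = 0.286367
  M+6: 0.23608089×0.2420 + 0.04185421×0.7580 = 0.088857
  M+8: 0.04185421×0.2420 = 0.010129
Scale to base peak (0.403780) = 100: 52.2 : 100.0 : 70.9 : 22.0 : 2.5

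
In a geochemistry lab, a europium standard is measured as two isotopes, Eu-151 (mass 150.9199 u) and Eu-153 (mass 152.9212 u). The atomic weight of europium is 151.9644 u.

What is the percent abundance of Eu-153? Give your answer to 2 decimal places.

52.19%

Writing the weighted mean with unknown fraction x of Eu-151:
150.9199·x + 152.9212·(1 − x) = 151.9644
(150.9199 − 152.9212)·x = 151.9644 − 152.9212
x = -0.9568 / -2.0013 = 0.47809 → 47.81% Eu-151, 52.19% Eu-153.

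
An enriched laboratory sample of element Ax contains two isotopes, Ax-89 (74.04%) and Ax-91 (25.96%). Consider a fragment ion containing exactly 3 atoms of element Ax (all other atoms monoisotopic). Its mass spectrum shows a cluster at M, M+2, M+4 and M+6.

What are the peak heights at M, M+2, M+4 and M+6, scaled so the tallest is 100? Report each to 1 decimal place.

95.1 : 100.0 : 35.1 : 4.1

Each Ax atom is independently Ax-89 (p = 0.7404) or Ax-91 (q = 0.2596); the cluster is the binomial expansion (p + q)^3.
P(M) = 0.7404^3 = 0.405881
P(M+2) = 3 × 0.7404^2 × 0.2596^1 = 0.426932
P(M+4) = 3 × 0.7404^1 × 0.2596^2 = 0.149691
P(M+6) = 0.2596^3 = 0.017495
The M+2 peak is largest (0.426932); scaling to 100 gives 95.1 : 100.0 : 35.1 : 4.1.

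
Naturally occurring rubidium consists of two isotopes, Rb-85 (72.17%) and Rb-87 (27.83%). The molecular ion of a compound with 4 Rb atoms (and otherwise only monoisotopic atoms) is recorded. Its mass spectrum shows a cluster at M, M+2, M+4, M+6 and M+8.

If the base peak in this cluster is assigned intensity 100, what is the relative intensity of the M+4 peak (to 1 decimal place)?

Term probabilities: M 0.2713, M+2 0.4184, M+4 0.2420, M+6 0.0622, M+8 0.0060. Base peak = M+2.
P(M+2) = C(4,1) × 0.7217^3 × 0.2783^1 = 4 × 0.37589809 × 0.2783 = 0.418450 (base)
P(M+4) = C(4,2) × 0.7217^2 × 0.2783^2 = 6 × 0.52085089 × 0.07745089 = 0.242042
Relative intensity = 0.242042 / 0.418450 × 100 = 57.8

57.8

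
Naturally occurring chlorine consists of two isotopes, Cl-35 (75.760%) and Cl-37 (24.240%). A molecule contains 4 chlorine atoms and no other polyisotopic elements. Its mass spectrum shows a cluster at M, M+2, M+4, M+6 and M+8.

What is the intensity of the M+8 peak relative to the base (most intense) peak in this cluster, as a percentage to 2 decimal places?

0.82%

(0.75760 + 0.24240)^4 gives M 0.3294, M+2 0.4216, M+4 0.2023, M+6 0.0432, M+8 0.0035; the largest is M+2.
P(M+2) = C(4,1) × 0.75760^3 × 0.24240^1 = 4 × 0.4348304 × 0.2424 = 0.421612 (base)
P(M+8) = C(4,4) × 0.75760^0 × 0.24240^4 = 1 × 1.0000 × 0.00345247 = 0.003452
Relative intensity = 0.003452 / 0.421612 × 100 = 0.82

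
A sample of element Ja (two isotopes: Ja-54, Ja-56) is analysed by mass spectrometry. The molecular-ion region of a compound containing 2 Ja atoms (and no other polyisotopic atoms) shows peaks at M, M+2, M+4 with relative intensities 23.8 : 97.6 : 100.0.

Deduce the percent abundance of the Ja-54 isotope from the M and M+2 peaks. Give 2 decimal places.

32.78%

Write p for the Ja-54 fraction. I(M+2)/I(M) = [C(2,1)·p^1·(1−p)] / p^2 = 2·(1−p)/p = 97.6/23.8 = 4.1008
(1−p)/p = 4.1008/2 = 2.0504  ⇒  p = 1/(1 + 2.0504) = 0.3278
Ja-54: 32.78%, Ja-56: 67.22%.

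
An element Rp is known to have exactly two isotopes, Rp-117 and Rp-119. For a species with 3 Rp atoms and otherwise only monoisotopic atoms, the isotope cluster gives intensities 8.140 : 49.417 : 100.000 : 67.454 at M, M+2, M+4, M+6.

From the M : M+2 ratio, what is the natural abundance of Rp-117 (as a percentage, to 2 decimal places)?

If p is the fraction of Rp that is Rp-117, then I(M+2)/I(M) = [C(3,1)·p^2·(1−p)] / p^3 = 3·(1−p)/p = 49.417/8.140 = 6.0709
(1−p)/p = 6.0709/3 = 2.0236  ⇒  p = 1/(1 + 2.0236) = 0.3307
Rp-117: 33.07%, Rp-119: 66.93%.

33.07%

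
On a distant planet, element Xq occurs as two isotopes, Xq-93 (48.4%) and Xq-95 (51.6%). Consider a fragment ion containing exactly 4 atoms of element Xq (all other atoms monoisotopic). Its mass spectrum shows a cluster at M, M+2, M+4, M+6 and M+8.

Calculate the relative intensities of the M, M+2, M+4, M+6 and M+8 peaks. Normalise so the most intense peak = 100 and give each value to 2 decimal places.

14.66 : 62.53 : 100.00 : 71.07 : 18.94

Each Xq atom is independently Xq-93 (p = 0.484) or Xq-95 (q = 0.516); the cluster is the binomial expansion (p + q)^4.
P(M) = 0.484^4 = 0.054876
P(M+2) = 4 × 0.484^3 × 0.516^1 = 0.234016
P(M+4) = 6 × 0.484^2 × 0.516^2 = 0.374232
P(M+6) = 4 × 0.484^1 × 0.516^3 = 0.265983
P(M+8) = 0.516^4 = 0.070892
The M+4 peak is largest (0.374232); scaling to 100 gives 14.66 : 62.53 : 100.00 : 71.07 : 18.94.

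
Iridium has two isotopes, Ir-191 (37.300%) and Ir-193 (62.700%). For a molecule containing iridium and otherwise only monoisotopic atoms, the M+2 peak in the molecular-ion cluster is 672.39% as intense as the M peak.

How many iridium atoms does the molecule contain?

4

The M+2/M ratio from n Ir atoms is n · q/p = n · 0.62700/0.37300.
n = 6.7239 × 0.37300/0.62700 = 4.00 ≈ 4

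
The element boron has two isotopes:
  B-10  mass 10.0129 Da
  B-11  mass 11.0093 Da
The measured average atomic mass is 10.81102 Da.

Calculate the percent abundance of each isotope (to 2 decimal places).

B-10: 19.90%, B-11: 80.10%

With x = fraction of B-10 (so B-11 is 1 − x):
10.0129·x + 11.0093·(1 − x) = 10.81102
(10.0129 − 11.0093)·x = 10.81102 − 11.0093
x = -0.19828 / -0.9964 = 0.19900 → 19.90% B-10, 80.10% B-11.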